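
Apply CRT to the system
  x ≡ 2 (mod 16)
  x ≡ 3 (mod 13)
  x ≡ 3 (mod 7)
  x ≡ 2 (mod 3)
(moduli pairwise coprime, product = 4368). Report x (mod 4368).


Product of moduli M = 16 · 13 · 7 · 3 = 4368.
Merge one congruence at a time:
  Start: x ≡ 2 (mod 16).
  Combine with x ≡ 3 (mod 13); new modulus lcm = 208.
    Write x = 2 + 16·t and substitute into x ≡ 3 (mod 13): 16·t ≡ 3 − 2 = 1 (mod 13).
    Reduce coefficients mod 13: 3·t ≡ 1 (mod 13).
    The inverse of 3 mod 13 is 9 (since 3·9 = 27 = 2·13 + 1), so t ≡ 9·1 = 9 ≡ 9 (mod 13).
    Then x = 2 + 16·9 = 146, valid modulo lcm(16, 13) = 208: x ≡ 146 (mod 208).
  Combine with x ≡ 3 (mod 7); new modulus lcm = 1456.
    Write x = 146 + 208·t and substitute into x ≡ 3 (mod 7): 208·t ≡ 3 − 146 = -143 (mod 7).
    Reduce coefficients mod 7: 5·t ≡ 4 (mod 7).
    The inverse of 5 mod 7 is 3 (since 5·3 = 15 = 2·7 + 1), so t ≡ 3·4 = 12 ≡ 5 (mod 7).
    Then x = 146 + 208·5 = 1186, valid modulo lcm(208, 7) = 1456: x ≡ 1186 (mod 1456).
  Combine with x ≡ 2 (mod 3); new modulus lcm = 4368.
    Write x = 1186 + 1456·t and substitute into x ≡ 2 (mod 3): 1456·t ≡ 2 − 1186 = -1184 (mod 3).
    Reduce coefficients mod 3: 1·t ≡ 1 (mod 3).
    So t ≡ 1 (mod 3).
    Then x = 1186 + 1456·1 = 2642, valid modulo lcm(1456, 3) = 4368: x ≡ 2642 (mod 4368).
Verify against each original: 2642 mod 16 = 2, 2642 mod 13 = 3, 2642 mod 7 = 3, 2642 mod 3 = 2.

x ≡ 2642 (mod 4368).


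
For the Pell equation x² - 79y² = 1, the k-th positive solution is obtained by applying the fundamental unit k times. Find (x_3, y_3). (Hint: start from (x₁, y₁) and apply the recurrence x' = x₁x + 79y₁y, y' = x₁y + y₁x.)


Step 1: Find the fundamental solution (x₁, y₁) of x² - 79y² = 1.
  Expand √79 as a continued fraction. a₀ = ⌊√79⌋ = 8; iterate m_{k+1} = d_k·a_k − m_k, d_{k+1} = (79 − m_{k+1}²)/d_k, a_{k+1} = ⌊(a₀ + m_{k+1})/d_{k+1}⌋ (starting m₀ = 0, d₀ = 1), with convergents p_k = a_k·p_{k-1} + p_{k-2}, q_k = a_k·q_{k-1} + q_{k-2} (p₋₁ = 1, q₋₁ = 0):
  k = 0: a₀ = 8; p₀/q₀ = 8/1; p₀² − 79·q₀² = 64 − 79 = -15.
  k = 1: m = 8, d = 15, a = ⌊(8 + 8)/15⌋ = 1; p/q = (1·8 + 1)/(1·1 + 0) = 9/1; p² − 79·q² = 81 − 79 = 2.
  k = 2: m = 7, d = 2, a = ⌊(8 + 7)/2⌋ = 7; p/q = (7·9 + 8)/(7·1 + 1) = 71/8; p² − 79·q² = 5041 − 5056 = -15.
  k = 3: m = 7, d = 15, a = ⌊(8 + 7)/15⌋ = 1; p/q = (1·71 + 9)/(1·8 + 1) = 80/9; p² − 79·q² = 6400 − 6399 = 1.
  The first convergent with p² − 79·q² = 1 gives the fundamental solution (x₁, y₁) = (80, 9).
Step 2: Apply the recurrence (x_{n+1}, y_{n+1}) = (x₁x_n + 79y₁y_n, x₁y_n + y₁x_n) repeatedly.
  From (x_1, y_1) = (80, 9): x_2 = 80·80 + 79·9·9 = 12799; y_2 = 80·9 + 9·80 = 1440.
  From (x_2, y_2) = (12799, 1440): x_3 = 80·12799 + 79·9·1440 = 2047760; y_3 = 80·1440 + 9·12799 = 230391.
Step 3: Verify x_3² - 79·y_3² = 4193321017600 - 4193321017599 = 1 (should be 1). ✓

(x_1, y_1) = (80, 9); (x_3, y_3) = (2047760, 230391).


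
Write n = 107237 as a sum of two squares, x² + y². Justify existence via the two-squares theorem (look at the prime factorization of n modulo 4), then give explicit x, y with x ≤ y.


Step 1: Factor n = 107237 = 13 · 73 · 113.
Step 2: Check the mod-4 condition on each prime factor: 13 ≡ 1 (mod 4), exponent 1; 73 ≡ 1 (mod 4), exponent 1; 113 ≡ 1 (mod 4), exponent 1.
All primes ≡ 3 (mod 4) appear to even exponent (or don't appear), so by the two-squares theorem n IS expressible as a sum of two squares.
Step 3: Build a representation. Here n = 13 · 73 · 113 is a product of primes ≡ 1 (mod 4). Each prime p ≡ 1 (mod 4) is itself a sum of two squares; find a² by testing p − a² for a perfect square:
  13: 13 − 1² = 12, 13 − 2² = 9 = 3² ⇒ 13 = 2² + 3².
  73: 73 − 1² = 72, 73 − 2² = 69, 73 − 3² = 64 = 8² ⇒ 73 = 3² + 8².
  113: 113 − 1² = 112, 113 − 2² = 109, 113 − 3² = 104, 113 − 4² = 97, 113 − 5² = 88, 113 − 6² = 77, 113 − 7² = 64 = 8² ⇒ 113 = 7² + 8².
  Combine using the Brahmagupta–Fibonacci identity (a² + b²)(c² + d²) = (ac − bd)² + (ad + bc)² = (ac + bd)² + (ad − bc)²:
  13 · 73 = 949: from (2² + 3²)(3² + 8²), take (2·3 − 3·8, 2·8 + 3·3) = (6 − 24, 16 + 9) = (-18, 25); dropping signs (only squares matter) gives (18, 25); check 18² + 25² = 324 + 625 = 949 ✓.
  949 · 113 = 107237: from (18² + 25²)(7² + 8²), take (18·7 − 25·8, 18·8 + 25·7) = (126 − 200, 144 + 175) = (-74, 319); dropping signs (only squares matter) gives (74, 319); check 74² + 319² = 5476 + 101761 = 107237 ✓.
Step 4: Order so x ≤ y and verify: 74² + 319² = 5476 + 101761 = 107237 = n. ✓

n = 107237 = 74² + 319² (one valid representation with x ≤ y).


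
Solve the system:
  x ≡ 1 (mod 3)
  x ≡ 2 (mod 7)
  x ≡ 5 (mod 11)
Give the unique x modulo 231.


Moduli 3, 7, 11 are pairwise coprime; by CRT there is a unique solution modulo M = 3 · 7 · 11 = 231.
Solve pairwise, accumulating the modulus:
  Start with x ≡ 1 (mod 3).
  Combine with x ≡ 2 (mod 7): since gcd(3, 7) = 1, we get a unique residue mod 21.
    Write x = 1 + 3·t and substitute into x ≡ 2 (mod 7): 3·t ≡ 2 − 1 = 1 (mod 7).
    The inverse of 3 mod 7 is 5 (since 3·5 = 15 = 2·7 + 1), so t ≡ 5·1 = 5 ≡ 5 (mod 7).
    Then x = 1 + 3·5 = 16, valid modulo lcm(3, 7) = 21: x ≡ 16 (mod 21).
  Combine with x ≡ 5 (mod 11): since gcd(21, 11) = 1, we get a unique residue mod 231.
    Write x = 16 + 21·t and substitute into x ≡ 5 (mod 11): 21·t ≡ 5 − 16 = -11 (mod 11).
    Reduce coefficients mod 11: 10·t ≡ 0 (mod 11).
    The inverse of 10 mod 11 is 10 (since 10·10 = 100 = 9·11 + 1), so t ≡ 10·0 = 0 ≡ 0 (mod 11).
    Then x = 16 + 21·0 = 16, valid modulo lcm(21, 11) = 231: x ≡ 16 (mod 231).
Verify: 16 mod 3 = 1 ✓, 16 mod 7 = 2 ✓, 16 mod 11 = 5 ✓.

x ≡ 16 (mod 231).


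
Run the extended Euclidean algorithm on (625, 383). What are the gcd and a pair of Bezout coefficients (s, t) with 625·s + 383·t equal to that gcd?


Euclidean algorithm on (625, 383) — divide until remainder is 0:
  625 = 1 · 383 + 242
  383 = 1 · 242 + 141
  242 = 1 · 141 + 101
  141 = 1 · 101 + 40
  101 = 2 · 40 + 21
  40 = 1 · 21 + 19
  21 = 1 · 19 + 2
  19 = 9 · 2 + 1
  2 = 2 · 1 + 0
gcd(625, 383) = 1.
Track Bezout coefficients alongside the remainders: start with r₀ = 625 = a·1 + b·0 (s = 1, t = 0) and r₁ = 383 = a·0 + b·1 (s = 0, t = 1); each new remainder r_{k+1} = r_{k-1} − q_k·r_k inherits s_{k+1} = s_{k-1} − q_k·s_k, t_{k+1} = t_{k-1} − q_k·t_k, so r_k = a·s_k + b·t_k at every step:
  q = 1: r = 242, s = 1 − 1·0 = 1, t = 0 − 1·1 = -1  (check: 625·1 + 383·(-1) = 242)
  q = 1: r = 141, s = 0 − 1·1 = -1, t = 1 − 1·(-1) = 2  (check: 625·(-1) + 383·2 = 141)
  q = 1: r = 101, s = 1 − 1·(-1) = 2, t = -1 − 1·2 = -3  (check: 625·2 + 383·(-3) = 101)
  q = 1: r = 40, s = -1 − 1·2 = -3, t = 2 − 1·(-3) = 5  (check: 625·(-3) + 383·5 = 40)
  q = 2: r = 21, s = 2 − 2·(-3) = 8, t = -3 − 2·5 = -13  (check: 625·8 + 383·(-13) = 21)
  q = 1: r = 19, s = -3 − 1·8 = -11, t = 5 − 1·(-13) = 18  (check: 625·(-11) + 383·18 = 19)
  q = 1: r = 2, s = 8 − 1·(-11) = 19, t = -13 − 1·18 = -31  (check: 625·19 + 383·(-31) = 2)
  q = 9: r = 1, s = -11 − 9·19 = -182, t = 18 − 9·(-31) = 297  (check: 625·(-182) + 383·297 = 1)
The row with r = 1 (the gcd) gives the Bezout coefficients s = -182, t = 297.
Result: 625 · (-182) + 383 · (297) = 1.

gcd(625, 383) = 1; s = -182, t = 297 (check: 625·(-182) + 383·297 = 1).


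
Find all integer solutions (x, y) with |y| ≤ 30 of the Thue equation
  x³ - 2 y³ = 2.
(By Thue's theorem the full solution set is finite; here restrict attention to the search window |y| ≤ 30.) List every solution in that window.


The equation is x³ - 2y³ = 2. For fixed y, x³ = 2·y³ + 2, so a solution requires the RHS to be a perfect cube.
Strategy: iterate y from -30 to 30, compute RHS = 2·y³ + 2, and check whether it is a (positive or negative) perfect cube.
Check small values of y:
  y = 0: RHS = 2 is not a perfect cube.
  y = 1: RHS = 4 is not a perfect cube.
  y = -1: RHS = 0 = (0)³ ⇒ x = 0 works.
  y = 2: RHS = 18 is not a perfect cube.
  y = -2: RHS = -14 is not a perfect cube.
  y = 3: RHS = 56 is not a perfect cube.
  y = -3: RHS = -52 is not a perfect cube.
Continuing the search up to |y| = 30 finds no further solutions beyond those listed.
Collected solutions: (0, -1).

Solutions (with |y| ≤ 30): (0, -1).


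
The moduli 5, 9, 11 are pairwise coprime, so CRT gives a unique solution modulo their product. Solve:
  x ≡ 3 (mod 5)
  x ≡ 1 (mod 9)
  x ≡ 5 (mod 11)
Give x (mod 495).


Moduli 5, 9, 11 are pairwise coprime; by CRT there is a unique solution modulo M = 5 · 9 · 11 = 495.
Solve pairwise, accumulating the modulus:
  Start with x ≡ 3 (mod 5).
  Combine with x ≡ 1 (mod 9): since gcd(5, 9) = 1, we get a unique residue mod 45.
    Write x = 3 + 5·t and substitute into x ≡ 1 (mod 9): 5·t ≡ 1 − 3 = -2 (mod 9).
    Reduce coefficients mod 9: 5·t ≡ 7 (mod 9).
    The inverse of 5 mod 9 is 2 (since 5·2 = 10 = 1·9 + 1), so t ≡ 2·7 = 14 ≡ 5 (mod 9).
    Then x = 3 + 5·5 = 28, valid modulo lcm(5, 9) = 45: x ≡ 28 (mod 45).
  Combine with x ≡ 5 (mod 11): since gcd(45, 11) = 1, we get a unique residue mod 495.
    Write x = 28 + 45·t and substitute into x ≡ 5 (mod 11): 45·t ≡ 5 − 28 = -23 (mod 11).
    Reduce coefficients mod 11: 1·t ≡ 10 (mod 11).
    So t ≡ 10 (mod 11).
    Then x = 28 + 45·10 = 478, valid modulo lcm(45, 11) = 495: x ≡ 478 (mod 495).
Verify: 478 mod 5 = 3 ✓, 478 mod 9 = 1 ✓, 478 mod 11 = 5 ✓.

x ≡ 478 (mod 495).


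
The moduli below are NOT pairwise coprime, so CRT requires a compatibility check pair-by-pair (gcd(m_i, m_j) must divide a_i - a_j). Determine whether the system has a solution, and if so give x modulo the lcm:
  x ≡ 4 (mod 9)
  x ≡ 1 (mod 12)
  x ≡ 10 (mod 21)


Moduli 9, 12, 21 are not pairwise coprime, so CRT works modulo lcm(m_i) when all pairwise compatibility conditions hold.
Pairwise compatibility: gcd(m_i, m_j) must divide a_i - a_j for every pair.
Merge one congruence at a time:
  Start: x ≡ 4 (mod 9).
  Combine with x ≡ 1 (mod 12): gcd(9, 12) = 3; 1 - 4 = -3, which IS divisible by 3, so compatible.
    Write x = 4 + 9·t and substitute into x ≡ 1 (mod 12): 9·t ≡ 1 − 4 = -3 (mod 12).
    Divide the congruence (and modulus) by g = 3: 3·t ≡ -1 (mod 4).
    Reduce coefficients mod 4: 3·t ≡ 3 (mod 4).
    The inverse of 3 mod 4 is 3 (since 3·3 = 9 = 2·4 + 1), so t ≡ 3·3 = 9 ≡ 1 (mod 4).
    Then x = 4 + 9·1 = 13, valid modulo lcm(9, 12) = 36: x ≡ 13 (mod 36).
  Combine with x ≡ 10 (mod 21): gcd(36, 21) = 3; 10 - 13 = -3, which IS divisible by 3, so compatible.
    Write x = 13 + 36·t and substitute into x ≡ 10 (mod 21): 36·t ≡ 10 − 13 = -3 (mod 21).
    Divide the congruence (and modulus) by g = 3: 12·t ≡ -1 (mod 7).
    Reduce coefficients mod 7: 5·t ≡ 6 (mod 7).
    The inverse of 5 mod 7 is 3 (since 5·3 = 15 = 2·7 + 1), so t ≡ 3·6 = 18 ≡ 4 (mod 7).
    Then x = 13 + 36·4 = 157, valid modulo lcm(36, 21) = 252: x ≡ 157 (mod 252).
Verify: 157 mod 9 = 4, 157 mod 12 = 1, 157 mod 21 = 10.

x ≡ 157 (mod 252).


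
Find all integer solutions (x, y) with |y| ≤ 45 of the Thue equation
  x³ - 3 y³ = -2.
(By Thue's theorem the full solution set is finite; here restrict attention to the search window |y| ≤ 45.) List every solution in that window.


The equation is x³ - 3y³ = -2. For fixed y, x³ = 3·y³ − 2, so a solution requires the RHS to be a perfect cube.
Strategy: iterate y from -45 to 45, compute RHS = 3·y³ − 2, and check whether it is a (positive or negative) perfect cube.
Check small values of y:
  y = 0: RHS = -2 is not a perfect cube.
  y = 1: RHS = 1 = (1)³ ⇒ x = 1 works.
  y = -1: RHS = -5 is not a perfect cube.
  y = 2: RHS = 22 is not a perfect cube.
  y = -2: RHS = -26 is not a perfect cube.
  y = 3: RHS = 79 is not a perfect cube.
  y = -3: RHS = -83 is not a perfect cube.
Continuing the search up to |y| = 45 finds no further solutions beyond those listed.
Collected solutions: (1, 1).

Solutions (with |y| ≤ 45): (1, 1).


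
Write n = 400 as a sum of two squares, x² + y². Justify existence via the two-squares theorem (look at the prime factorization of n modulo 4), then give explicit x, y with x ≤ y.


Step 1: Factor n = 400 = 2^4 · 5^2.
Step 2: Check the mod-4 condition on each prime factor: 2 = 2 (special); 5 ≡ 1 (mod 4), exponent 2.
All primes ≡ 3 (mod 4) appear to even exponent (or don't appear), so by the two-squares theorem n IS expressible as a sum of two squares.
Step 3: Build a representation. Group n = k² · m with k = 4 and m = 5 · 5 = 25 (a product of primes ≡ 1 (mod 4)); a representation of m scales to one of n via (k·x)² + (k·y)² = k²(x² + y²). Each prime p ≡ 1 (mod 4) is itself a sum of two squares; find a² by testing p − a² for a perfect square:
  5: 5 − 1² = 4 = 2² ⇒ 5 = 1² + 2².
  Combine using the Brahmagupta–Fibonacci identity (a² + b²)(c² + d²) = (ac − bd)² + (ad + bc)² = (ac + bd)² + (ad − bc)²:
  5 · 5 = 25: from (1² + 2²)(1² + 2²), take (1·1 − 2·2, 1·2 + 2·1) = (1 − 4, 2 + 2) = (-3, 4); dropping signs (only squares matter) gives (3, 4); check 3² + 4² = 9 + 16 = 25 ✓.
  Scale by k = 4: (4·3, 4·4) = (12, 16).
Step 4: Order so x ≤ y and verify: 12² + 16² = 144 + 256 = 400 = n. ✓

n = 400 = 12² + 16² (one valid representation with x ≤ y).


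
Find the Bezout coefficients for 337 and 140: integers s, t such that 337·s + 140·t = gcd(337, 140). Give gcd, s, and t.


Euclidean algorithm on (337, 140) — divide until remainder is 0:
  337 = 2 · 140 + 57
  140 = 2 · 57 + 26
  57 = 2 · 26 + 5
  26 = 5 · 5 + 1
  5 = 5 · 1 + 0
gcd(337, 140) = 1.
Track Bezout coefficients alongside the remainders: start with r₀ = 337 = a·1 + b·0 (s = 1, t = 0) and r₁ = 140 = a·0 + b·1 (s = 0, t = 1); each new remainder r_{k+1} = r_{k-1} − q_k·r_k inherits s_{k+1} = s_{k-1} − q_k·s_k, t_{k+1} = t_{k-1} − q_k·t_k, so r_k = a·s_k + b·t_k at every step:
  q = 2: r = 57, s = 1 − 2·0 = 1, t = 0 − 2·1 = -2  (check: 337·1 + 140·(-2) = 57)
  q = 2: r = 26, s = 0 − 2·1 = -2, t = 1 − 2·(-2) = 5  (check: 337·(-2) + 140·5 = 26)
  q = 2: r = 5, s = 1 − 2·(-2) = 5, t = -2 − 2·5 = -12  (check: 337·5 + 140·(-12) = 5)
  q = 5: r = 1, s = -2 − 5·5 = -27, t = 5 − 5·(-12) = 65  (check: 337·(-27) + 140·65 = 1)
The row with r = 1 (the gcd) gives the Bezout coefficients s = -27, t = 65.
Result: 337 · (-27) + 140 · (65) = 1.

gcd(337, 140) = 1; s = -27, t = 65 (check: 337·(-27) + 140·65 = 1).


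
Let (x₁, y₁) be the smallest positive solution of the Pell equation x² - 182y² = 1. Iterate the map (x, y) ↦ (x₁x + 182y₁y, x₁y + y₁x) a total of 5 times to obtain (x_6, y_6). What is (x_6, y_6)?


Step 1: Find the fundamental solution (x₁, y₁) of x² - 182y² = 1.
  Expand √182 as a continued fraction. a₀ = ⌊√182⌋ = 13; iterate m_{k+1} = d_k·a_k − m_k, d_{k+1} = (182 − m_{k+1}²)/d_k, a_{k+1} = ⌊(a₀ + m_{k+1})/d_{k+1}⌋ (starting m₀ = 0, d₀ = 1), with convergents p_k = a_k·p_{k-1} + p_{k-2}, q_k = a_k·q_{k-1} + q_{k-2} (p₋₁ = 1, q₋₁ = 0):
  k = 0: a₀ = 13; p₀/q₀ = 13/1; p₀² − 182·q₀² = 169 − 182 = -13.
  k = 1: m = 13, d = 13, a = ⌊(13 + 13)/13⌋ = 2; p/q = (2·13 + 1)/(2·1 + 0) = 27/2; p² − 182·q² = 729 − 728 = 1.
  The first convergent with p² − 182·q² = 1 gives the fundamental solution (x₁, y₁) = (27, 2).
Step 2: Apply the recurrence (x_{n+1}, y_{n+1}) = (x₁x_n + 182y₁y_n, x₁y_n + y₁x_n) repeatedly.
  From (x_1, y_1) = (27, 2): x_2 = 27·27 + 182·2·2 = 1457; y_2 = 27·2 + 2·27 = 108.
  From (x_2, y_2) = (1457, 108): x_3 = 27·1457 + 182·2·108 = 78651; y_3 = 27·108 + 2·1457 = 5830.
  From (x_3, y_3) = (78651, 5830): x_4 = 27·78651 + 182·2·5830 = 4245697; y_4 = 27·5830 + 2·78651 = 314712.
  From (x_4, y_4) = (4245697, 314712): x_5 = 27·4245697 + 182·2·314712 = 229188987; y_5 = 27·314712 + 2·4245697 = 16988618.
  From (x_5, y_5) = (229188987, 16988618): x_6 = 27·229188987 + 182·2·16988618 = 12371959601; y_6 = 27·16988618 + 2·229188987 = 917070660.
Step 3: Verify x_6² - 182·y_6² = 153065384368776079201 - 153065384368776079200 = 1 (should be 1). ✓

(x_1, y_1) = (27, 2); (x_6, y_6) = (12371959601, 917070660).


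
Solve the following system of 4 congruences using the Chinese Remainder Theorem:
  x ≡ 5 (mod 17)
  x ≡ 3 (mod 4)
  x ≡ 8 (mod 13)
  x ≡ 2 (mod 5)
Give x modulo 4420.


Product of moduli M = 17 · 4 · 13 · 5 = 4420.
Merge one congruence at a time:
  Start: x ≡ 5 (mod 17).
  Combine with x ≡ 3 (mod 4); new modulus lcm = 68.
    Write x = 5 + 17·t and substitute into x ≡ 3 (mod 4): 17·t ≡ 3 − 5 = -2 (mod 4).
    Reduce coefficients mod 4: 1·t ≡ 2 (mod 4).
    So t ≡ 2 (mod 4).
    Then x = 5 + 17·2 = 39, valid modulo lcm(17, 4) = 68: x ≡ 39 (mod 68).
  Combine with x ≡ 8 (mod 13); new modulus lcm = 884.
    Write x = 39 + 68·t and substitute into x ≡ 8 (mod 13): 68·t ≡ 8 − 39 = -31 (mod 13).
    Reduce coefficients mod 13: 3·t ≡ 8 (mod 13).
    The inverse of 3 mod 13 is 9 (since 3·9 = 27 = 2·13 + 1), so t ≡ 9·8 = 72 ≡ 7 (mod 13).
    Then x = 39 + 68·7 = 515, valid modulo lcm(68, 13) = 884: x ≡ 515 (mod 884).
  Combine with x ≡ 2 (mod 5); new modulus lcm = 4420.
    Write x = 515 + 884·t and substitute into x ≡ 2 (mod 5): 884·t ≡ 2 − 515 = -513 (mod 5).
    Reduce coefficients mod 5: 4·t ≡ 2 (mod 5).
    The inverse of 4 mod 5 is 4 (since 4·4 = 16 = 3·5 + 1), so t ≡ 4·2 = 8 ≡ 3 (mod 5).
    Then x = 515 + 884·3 = 3167, valid modulo lcm(884, 5) = 4420: x ≡ 3167 (mod 4420).
Verify against each original: 3167 mod 17 = 5, 3167 mod 4 = 3, 3167 mod 13 = 8, 3167 mod 5 = 2.

x ≡ 3167 (mod 4420).


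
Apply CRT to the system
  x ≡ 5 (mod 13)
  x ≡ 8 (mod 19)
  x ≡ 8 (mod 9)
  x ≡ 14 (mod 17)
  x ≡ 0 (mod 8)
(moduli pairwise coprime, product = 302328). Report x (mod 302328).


Product of moduli M = 13 · 19 · 9 · 17 · 8 = 302328.
Merge one congruence at a time:
  Start: x ≡ 5 (mod 13).
  Combine with x ≡ 8 (mod 19); new modulus lcm = 247.
    Write x = 5 + 13·t and substitute into x ≡ 8 (mod 19): 13·t ≡ 8 − 5 = 3 (mod 19).
    The inverse of 13 mod 19 is 3 (since 13·3 = 39 = 2·19 + 1), so t ≡ 3·3 = 9 ≡ 9 (mod 19).
    Then x = 5 + 13·9 = 122, valid modulo lcm(13, 19) = 247: x ≡ 122 (mod 247).
  Combine with x ≡ 8 (mod 9); new modulus lcm = 2223.
    Write x = 122 + 247·t and substitute into x ≡ 8 (mod 9): 247·t ≡ 8 − 122 = -114 (mod 9).
    Reduce coefficients mod 9: 4·t ≡ 3 (mod 9).
    The inverse of 4 mod 9 is 7 (since 4·7 = 28 = 3·9 + 1), so t ≡ 7·3 = 21 ≡ 3 (mod 9).
    Then x = 122 + 247·3 = 863, valid modulo lcm(247, 9) = 2223: x ≡ 863 (mod 2223).
  Combine with x ≡ 14 (mod 17); new modulus lcm = 37791.
    Write x = 863 + 2223·t and substitute into x ≡ 14 (mod 17): 2223·t ≡ 14 − 863 = -849 (mod 17).
    Reduce coefficients mod 17: 13·t ≡ 1 (mod 17).
    The inverse of 13 mod 17 is 4 (since 13·4 = 52 = 3·17 + 1), so t ≡ 4·1 = 4 ≡ 4 (mod 17).
    Then x = 863 + 2223·4 = 9755, valid modulo lcm(2223, 17) = 37791: x ≡ 9755 (mod 37791).
  Combine with x ≡ 0 (mod 8); new modulus lcm = 302328.
    Write x = 9755 + 37791·t and substitute into x ≡ 0 (mod 8): 37791·t ≡ 0 − 9755 = -9755 (mod 8).
    Reduce coefficients mod 8: 7·t ≡ 5 (mod 8).
    The inverse of 7 mod 8 is 7 (since 7·7 = 49 = 6·8 + 1), so t ≡ 7·5 = 35 ≡ 3 (mod 8).
    Then x = 9755 + 37791·3 = 123128, valid modulo lcm(37791, 8) = 302328: x ≡ 123128 (mod 302328).
Verify against each original: 123128 mod 13 = 5, 123128 mod 19 = 8, 123128 mod 9 = 8, 123128 mod 17 = 14, 123128 mod 8 = 0.

x ≡ 123128 (mod 302328).


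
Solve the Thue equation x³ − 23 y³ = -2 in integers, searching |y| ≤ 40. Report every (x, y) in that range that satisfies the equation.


The equation is x³ - 23y³ = -2. For fixed y, x³ = 23·y³ − 2, so a solution requires the RHS to be a perfect cube.
Strategy: iterate y from -40 to 40, compute RHS = 23·y³ − 2, and check whether it is a (positive or negative) perfect cube.
Check small values of y:
  y = 0: RHS = -2 is not a perfect cube.
  y = 1: RHS = 21 is not a perfect cube.
  y = -1: RHS = -25 is not a perfect cube.
  y = 2: RHS = 182 is not a perfect cube.
  y = -2: RHS = -186 is not a perfect cube.
  y = 3: RHS = 619 is not a perfect cube.
  y = -3: RHS = -623 is not a perfect cube.
Continuing the search up to |y| = 40 finds no solutions either.
No (x, y) in the scanned range satisfies the equation.

No integer solutions with |y| ≤ 40.


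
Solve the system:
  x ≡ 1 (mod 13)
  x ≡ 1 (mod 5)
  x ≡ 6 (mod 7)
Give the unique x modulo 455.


Moduli 13, 5, 7 are pairwise coprime; by CRT there is a unique solution modulo M = 13 · 5 · 7 = 455.
Solve pairwise, accumulating the modulus:
  Start with x ≡ 1 (mod 13).
  Combine with x ≡ 1 (mod 5): since gcd(13, 5) = 1, we get a unique residue mod 65.
    Write x = 1 + 13·t and substitute into x ≡ 1 (mod 5): 13·t ≡ 1 − 1 = 0 (mod 5).
    Reduce coefficients mod 5: 3·t ≡ 0 (mod 5).
    The inverse of 3 mod 5 is 2 (since 3·2 = 6 = 1·5 + 1), so t ≡ 2·0 = 0 ≡ 0 (mod 5).
    Then x = 1 + 13·0 = 1, valid modulo lcm(13, 5) = 65: x ≡ 1 (mod 65).
  Combine with x ≡ 6 (mod 7): since gcd(65, 7) = 1, we get a unique residue mod 455.
    Write x = 1 + 65·t and substitute into x ≡ 6 (mod 7): 65·t ≡ 6 − 1 = 5 (mod 7).
    Reduce coefficients mod 7: 2·t ≡ 5 (mod 7).
    The inverse of 2 mod 7 is 4 (since 2·4 = 8 = 1·7 + 1), so t ≡ 4·5 = 20 ≡ 6 (mod 7).
    Then x = 1 + 65·6 = 391, valid modulo lcm(65, 7) = 455: x ≡ 391 (mod 455).
Verify: 391 mod 13 = 1 ✓, 391 mod 5 = 1 ✓, 391 mod 7 = 6 ✓.

x ≡ 391 (mod 455).


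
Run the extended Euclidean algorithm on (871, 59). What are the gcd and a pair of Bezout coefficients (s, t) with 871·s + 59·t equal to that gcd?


Euclidean algorithm on (871, 59) — divide until remainder is 0:
  871 = 14 · 59 + 45
  59 = 1 · 45 + 14
  45 = 3 · 14 + 3
  14 = 4 · 3 + 2
  3 = 1 · 2 + 1
  2 = 2 · 1 + 0
gcd(871, 59) = 1.
Track Bezout coefficients alongside the remainders: start with r₀ = 871 = a·1 + b·0 (s = 1, t = 0) and r₁ = 59 = a·0 + b·1 (s = 0, t = 1); each new remainder r_{k+1} = r_{k-1} − q_k·r_k inherits s_{k+1} = s_{k-1} − q_k·s_k, t_{k+1} = t_{k-1} − q_k·t_k, so r_k = a·s_k + b·t_k at every step:
  q = 14: r = 45, s = 1 − 14·0 = 1, t = 0 − 14·1 = -14  (check: 871·1 + 59·(-14) = 45)
  q = 1: r = 14, s = 0 − 1·1 = -1, t = 1 − 1·(-14) = 15  (check: 871·(-1) + 59·15 = 14)
  q = 3: r = 3, s = 1 − 3·(-1) = 4, t = -14 − 3·15 = -59  (check: 871·4 + 59·(-59) = 3)
  q = 4: r = 2, s = -1 − 4·4 = -17, t = 15 − 4·(-59) = 251  (check: 871·(-17) + 59·251 = 2)
  q = 1: r = 1, s = 4 − 1·(-17) = 21, t = -59 − 1·251 = -310  (check: 871·21 + 59·(-310) = 1)
The row with r = 1 (the gcd) gives the Bezout coefficients s = 21, t = -310.
Result: 871 · (21) + 59 · (-310) = 1.

gcd(871, 59) = 1; s = 21, t = -310 (check: 871·21 + 59·(-310) = 1).


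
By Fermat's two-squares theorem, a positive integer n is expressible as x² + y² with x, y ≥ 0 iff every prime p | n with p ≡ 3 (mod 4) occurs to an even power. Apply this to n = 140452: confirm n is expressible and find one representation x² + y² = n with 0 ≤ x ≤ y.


Step 1: Factor n = 140452 = 2^2 · 13 · 37 · 73.
Step 2: Check the mod-4 condition on each prime factor: 2 = 2 (special); 13 ≡ 1 (mod 4), exponent 1; 37 ≡ 1 (mod 4), exponent 1; 73 ≡ 1 (mod 4), exponent 1.
All primes ≡ 3 (mod 4) appear to even exponent (or don't appear), so by the two-squares theorem n IS expressible as a sum of two squares.
Step 3: Build a representation. Group n = k² · m with k = 2 and m = 13 · 37 · 73 = 35113 (a product of primes ≡ 1 (mod 4)); a representation of m scales to one of n via (k·x)² + (k·y)² = k²(x² + y²). Each prime p ≡ 1 (mod 4) is itself a sum of two squares; find a² by testing p − a² for a perfect square:
  13: 13 − 1² = 12, 13 − 2² = 9 = 3² ⇒ 13 = 2² + 3².
  37: 37 − 1² = 36 = 6² ⇒ 37 = 1² + 6².
  73: 73 − 1² = 72, 73 − 2² = 69, 73 − 3² = 64 = 8² ⇒ 73 = 3² + 8².
  Combine using the Brahmagupta–Fibonacci identity (a² + b²)(c² + d²) = (ac − bd)² + (ad + bc)² = (ac + bd)² + (ad − bc)²:
  13 · 37 = 481: from (2² + 3²)(1² + 6²), take (2·1 − 3·6, 2·6 + 3·1) = (2 − 18, 12 + 3) = (-16, 15); dropping signs (only squares matter) gives (16, 15); check 16² + 15² = 256 + 225 = 481 ✓.
  481 · 73 = 35113: from (16² + 15²)(3² + 8²), take (16·3 − 15·8, 16·8 + 15·3) = (48 − 120, 128 + 45) = (-72, 173); dropping signs (only squares matter) gives (72, 173); check 72² + 173² = 5184 + 29929 = 35113 ✓.
  Scale by k = 2: (2·72, 2·173) = (144, 346).
Step 4: Order so x ≤ y and verify: 144² + 346² = 20736 + 119716 = 140452 = n. ✓

n = 140452 = 144² + 346² (one valid representation with x ≤ y).


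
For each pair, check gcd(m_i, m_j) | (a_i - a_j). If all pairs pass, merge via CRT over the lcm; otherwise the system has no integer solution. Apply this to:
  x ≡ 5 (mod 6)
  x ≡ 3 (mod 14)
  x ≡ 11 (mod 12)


Moduli 6, 14, 12 are not pairwise coprime, so CRT works modulo lcm(m_i) when all pairwise compatibility conditions hold.
Pairwise compatibility: gcd(m_i, m_j) must divide a_i - a_j for every pair.
Merge one congruence at a time:
  Start: x ≡ 5 (mod 6).
  Combine with x ≡ 3 (mod 14): gcd(6, 14) = 2; 3 - 5 = -2, which IS divisible by 2, so compatible.
    Write x = 5 + 6·t and substitute into x ≡ 3 (mod 14): 6·t ≡ 3 − 5 = -2 (mod 14).
    Divide the congruence (and modulus) by g = 2: 3·t ≡ -1 (mod 7).
    Reduce coefficients mod 7: 3·t ≡ 6 (mod 7).
    The inverse of 3 mod 7 is 5 (since 3·5 = 15 = 2·7 + 1), so t ≡ 5·6 = 30 ≡ 2 (mod 7).
    Then x = 5 + 6·2 = 17, valid modulo lcm(6, 14) = 42: x ≡ 17 (mod 42).
  Combine with x ≡ 11 (mod 12): gcd(42, 12) = 6; 11 - 17 = -6, which IS divisible by 6, so compatible.
    Write x = 17 + 42·t and substitute into x ≡ 11 (mod 12): 42·t ≡ 11 − 17 = -6 (mod 12).
    Divide the congruence (and modulus) by g = 6: 7·t ≡ -1 (mod 2).
    Reduce coefficients mod 2: 1·t ≡ 1 (mod 2).
    So t ≡ 1 (mod 2).
    Then x = 17 + 42·1 = 59, valid modulo lcm(42, 12) = 84: x ≡ 59 (mod 84).
Verify: 59 mod 6 = 5, 59 mod 14 = 3, 59 mod 12 = 11.

x ≡ 59 (mod 84).


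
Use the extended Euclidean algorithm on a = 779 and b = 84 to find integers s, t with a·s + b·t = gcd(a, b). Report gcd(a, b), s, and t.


Euclidean algorithm on (779, 84) — divide until remainder is 0:
  779 = 9 · 84 + 23
  84 = 3 · 23 + 15
  23 = 1 · 15 + 8
  15 = 1 · 8 + 7
  8 = 1 · 7 + 1
  7 = 7 · 1 + 0
gcd(779, 84) = 1.
Track Bezout coefficients alongside the remainders: start with r₀ = 779 = a·1 + b·0 (s = 1, t = 0) and r₁ = 84 = a·0 + b·1 (s = 0, t = 1); each new remainder r_{k+1} = r_{k-1} − q_k·r_k inherits s_{k+1} = s_{k-1} − q_k·s_k, t_{k+1} = t_{k-1} − q_k·t_k, so r_k = a·s_k + b·t_k at every step:
  q = 9: r = 23, s = 1 − 9·0 = 1, t = 0 − 9·1 = -9  (check: 779·1 + 84·(-9) = 23)
  q = 3: r = 15, s = 0 − 3·1 = -3, t = 1 − 3·(-9) = 28  (check: 779·(-3) + 84·28 = 15)
  q = 1: r = 8, s = 1 − 1·(-3) = 4, t = -9 − 1·28 = -37  (check: 779·4 + 84·(-37) = 8)
  q = 1: r = 7, s = -3 − 1·4 = -7, t = 28 − 1·(-37) = 65  (check: 779·(-7) + 84·65 = 7)
  q = 1: r = 1, s = 4 − 1·(-7) = 11, t = -37 − 1·65 = -102  (check: 779·11 + 84·(-102) = 1)
The row with r = 1 (the gcd) gives the Bezout coefficients s = 11, t = -102.
Result: 779 · (11) + 84 · (-102) = 1.

gcd(779, 84) = 1; s = 11, t = -102 (check: 779·11 + 84·(-102) = 1).


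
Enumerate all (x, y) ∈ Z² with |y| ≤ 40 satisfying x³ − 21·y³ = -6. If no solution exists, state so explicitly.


The equation is x³ - 21y³ = -6. For fixed y, x³ = 21·y³ − 6, so a solution requires the RHS to be a perfect cube.
Strategy: iterate y from -40 to 40, compute RHS = 21·y³ − 6, and check whether it is a (positive or negative) perfect cube.
Check small values of y:
  y = 0: RHS = -6 is not a perfect cube.
  y = 1: RHS = 15 is not a perfect cube.
  y = -1: RHS = -27 = (-3)³ ⇒ x = -3 works.
  y = 2: RHS = 162 is not a perfect cube.
  y = -2: RHS = -174 is not a perfect cube.
  y = 3: RHS = 561 is not a perfect cube.
  y = -3: RHS = -573 is not a perfect cube.
Continuing the search up to |y| = 40 finds no further solutions beyond those listed.
Collected solutions: (-3, -1).

Solutions (with |y| ≤ 40): (-3, -1).


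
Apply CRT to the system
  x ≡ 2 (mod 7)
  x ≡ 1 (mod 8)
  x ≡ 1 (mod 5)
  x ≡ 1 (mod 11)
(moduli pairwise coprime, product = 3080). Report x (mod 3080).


Product of moduli M = 7 · 8 · 5 · 11 = 3080.
Merge one congruence at a time:
  Start: x ≡ 2 (mod 7).
  Combine with x ≡ 1 (mod 8); new modulus lcm = 56.
    Write x = 2 + 7·t and substitute into x ≡ 1 (mod 8): 7·t ≡ 1 − 2 = -1 (mod 8).
    Reduce coefficients mod 8: 7·t ≡ 7 (mod 8).
    The inverse of 7 mod 8 is 7 (since 7·7 = 49 = 6·8 + 1), so t ≡ 7·7 = 49 ≡ 1 (mod 8).
    Then x = 2 + 7·1 = 9, valid modulo lcm(7, 8) = 56: x ≡ 9 (mod 56).
  Combine with x ≡ 1 (mod 5); new modulus lcm = 280.
    Write x = 9 + 56·t and substitute into x ≡ 1 (mod 5): 56·t ≡ 1 − 9 = -8 (mod 5).
    Reduce coefficients mod 5: 1·t ≡ 2 (mod 5).
    So t ≡ 2 (mod 5).
    Then x = 9 + 56·2 = 121, valid modulo lcm(56, 5) = 280: x ≡ 121 (mod 280).
  Combine with x ≡ 1 (mod 11); new modulus lcm = 3080.
    Write x = 121 + 280·t and substitute into x ≡ 1 (mod 11): 280·t ≡ 1 − 121 = -120 (mod 11).
    Reduce coefficients mod 11: 5·t ≡ 1 (mod 11).
    The inverse of 5 mod 11 is 9 (since 5·9 = 45 = 4·11 + 1), so t ≡ 9·1 = 9 ≡ 9 (mod 11).
    Then x = 121 + 280·9 = 2641, valid modulo lcm(280, 11) = 3080: x ≡ 2641 (mod 3080).
Verify against each original: 2641 mod 7 = 2, 2641 mod 8 = 1, 2641 mod 5 = 1, 2641 mod 11 = 1.

x ≡ 2641 (mod 3080).


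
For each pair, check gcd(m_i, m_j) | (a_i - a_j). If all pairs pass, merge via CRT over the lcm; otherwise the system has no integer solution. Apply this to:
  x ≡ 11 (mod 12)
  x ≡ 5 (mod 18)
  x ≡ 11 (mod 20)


Moduli 12, 18, 20 are not pairwise coprime, so CRT works modulo lcm(m_i) when all pairwise compatibility conditions hold.
Pairwise compatibility: gcd(m_i, m_j) must divide a_i - a_j for every pair.
Merge one congruence at a time:
  Start: x ≡ 11 (mod 12).
  Combine with x ≡ 5 (mod 18): gcd(12, 18) = 6; 5 - 11 = -6, which IS divisible by 6, so compatible.
    Write x = 11 + 12·t and substitute into x ≡ 5 (mod 18): 12·t ≡ 5 − 11 = -6 (mod 18).
    Divide the congruence (and modulus) by g = 6: 2·t ≡ -1 (mod 3).
    Reduce coefficients mod 3: 2·t ≡ 2 (mod 3).
    The inverse of 2 mod 3 is 2 (since 2·2 = 4 = 1·3 + 1), so t ≡ 2·2 = 4 ≡ 1 (mod 3).
    Then x = 11 + 12·1 = 23, valid modulo lcm(12, 18) = 36: x ≡ 23 (mod 36).
  Combine with x ≡ 11 (mod 20): gcd(36, 20) = 4; 11 - 23 = -12, which IS divisible by 4, so compatible.
    Write x = 23 + 36·t and substitute into x ≡ 11 (mod 20): 36·t ≡ 11 − 23 = -12 (mod 20).
    Divide the congruence (and modulus) by g = 4: 9·t ≡ -3 (mod 5).
    Reduce coefficients mod 5: 4·t ≡ 2 (mod 5).
    The inverse of 4 mod 5 is 4 (since 4·4 = 16 = 3·5 + 1), so t ≡ 4·2 = 8 ≡ 3 (mod 5).
    Then x = 23 + 36·3 = 131, valid modulo lcm(36, 20) = 180: x ≡ 131 (mod 180).
Verify: 131 mod 12 = 11, 131 mod 18 = 5, 131 mod 20 = 11.

x ≡ 131 (mod 180).


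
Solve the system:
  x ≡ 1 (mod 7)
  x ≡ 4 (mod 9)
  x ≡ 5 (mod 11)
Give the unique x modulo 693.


Moduli 7, 9, 11 are pairwise coprime; by CRT there is a unique solution modulo M = 7 · 9 · 11 = 693.
Solve pairwise, accumulating the modulus:
  Start with x ≡ 1 (mod 7).
  Combine with x ≡ 4 (mod 9): since gcd(7, 9) = 1, we get a unique residue mod 63.
    Write x = 1 + 7·t and substitute into x ≡ 4 (mod 9): 7·t ≡ 4 − 1 = 3 (mod 9).
    The inverse of 7 mod 9 is 4 (since 7·4 = 28 = 3·9 + 1), so t ≡ 4·3 = 12 ≡ 3 (mod 9).
    Then x = 1 + 7·3 = 22, valid modulo lcm(7, 9) = 63: x ≡ 22 (mod 63).
  Combine with x ≡ 5 (mod 11): since gcd(63, 11) = 1, we get a unique residue mod 693.
    Write x = 22 + 63·t and substitute into x ≡ 5 (mod 11): 63·t ≡ 5 − 22 = -17 (mod 11).
    Reduce coefficients mod 11: 8·t ≡ 5 (mod 11).
    The inverse of 8 mod 11 is 7 (since 8·7 = 56 = 5·11 + 1), so t ≡ 7·5 = 35 ≡ 2 (mod 11).
    Then x = 22 + 63·2 = 148, valid modulo lcm(63, 11) = 693: x ≡ 148 (mod 693).
Verify: 148 mod 7 = 1 ✓, 148 mod 9 = 4 ✓, 148 mod 11 = 5 ✓.

x ≡ 148 (mod 693).


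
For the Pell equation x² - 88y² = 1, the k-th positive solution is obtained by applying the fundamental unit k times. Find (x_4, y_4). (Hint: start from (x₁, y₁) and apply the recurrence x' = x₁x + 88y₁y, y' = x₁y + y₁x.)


Step 1: Find the fundamental solution (x₁, y₁) of x² - 88y² = 1.
  Expand √88 as a continued fraction. a₀ = ⌊√88⌋ = 9; iterate m_{k+1} = d_k·a_k − m_k, d_{k+1} = (88 − m_{k+1}²)/d_k, a_{k+1} = ⌊(a₀ + m_{k+1})/d_{k+1}⌋ (starting m₀ = 0, d₀ = 1), with convergents p_k = a_k·p_{k-1} + p_{k-2}, q_k = a_k·q_{k-1} + q_{k-2} (p₋₁ = 1, q₋₁ = 0):
  k = 0: a₀ = 9; p₀/q₀ = 9/1; p₀² − 88·q₀² = 81 − 88 = -7.
  k = 1: m = 9, d = 7, a = ⌊(9 + 9)/7⌋ = 2; p/q = (2·9 + 1)/(2·1 + 0) = 19/2; p² − 88·q² = 361 − 352 = 9.
  k = 2: m = 5, d = 9, a = ⌊(9 + 5)/9⌋ = 1; p/q = (1·19 + 9)/(1·2 + 1) = 28/3; p² − 88·q² = 784 − 792 = -8.
  k = 3: m = 4, d = 8, a = ⌊(9 + 4)/8⌋ = 1; p/q = (1·28 + 19)/(1·3 + 2) = 47/5; p² − 88·q² = 2209 − 2200 = 9.
  k = 4: m = 4, d = 9, a = ⌊(9 + 4)/9⌋ = 1; p/q = (1·47 + 28)/(1·5 + 3) = 75/8; p² − 88·q² = 5625 − 5632 = -7.
  k = 5: m = 5, d = 7, a = ⌊(9 + 5)/7⌋ = 2; p/q = (2·75 + 47)/(2·8 + 5) = 197/21; p² − 88·q² = 38809 − 38808 = 1.
  The first convergent with p² − 88·q² = 1 gives the fundamental solution (x₁, y₁) = (197, 21).
Step 2: Apply the recurrence (x_{n+1}, y_{n+1}) = (x₁x_n + 88y₁y_n, x₁y_n + y₁x_n) repeatedly.
  From (x_1, y_1) = (197, 21): x_2 = 197·197 + 88·21·21 = 77617; y_2 = 197·21 + 21·197 = 8274.
  From (x_2, y_2) = (77617, 8274): x_3 = 197·77617 + 88·21·8274 = 30580901; y_3 = 197·8274 + 21·77617 = 3259935.
  From (x_3, y_3) = (30580901, 3259935): x_4 = 197·30580901 + 88·21·3259935 = 12048797377; y_4 = 197·3259935 + 21·30580901 = 1284406116.
Step 3: Verify x_4² - 88·y_4² = 145173518232002080129 - 145173518232002080128 = 1 (should be 1). ✓

(x_1, y_1) = (197, 21); (x_4, y_4) = (12048797377, 1284406116).


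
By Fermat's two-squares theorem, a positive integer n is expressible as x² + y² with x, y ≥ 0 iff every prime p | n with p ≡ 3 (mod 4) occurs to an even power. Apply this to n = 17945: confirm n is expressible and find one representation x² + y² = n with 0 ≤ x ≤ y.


Step 1: Factor n = 17945 = 5 · 37 · 97.
Step 2: Check the mod-4 condition on each prime factor: 5 ≡ 1 (mod 4), exponent 1; 37 ≡ 1 (mod 4), exponent 1; 97 ≡ 1 (mod 4), exponent 1.
All primes ≡ 3 (mod 4) appear to even exponent (or don't appear), so by the two-squares theorem n IS expressible as a sum of two squares.
Step 3: Build a representation. Here n = 5 · 37 · 97 is a product of primes ≡ 1 (mod 4). Each prime p ≡ 1 (mod 4) is itself a sum of two squares; find a² by testing p − a² for a perfect square:
  5: 5 − 1² = 4 = 2² ⇒ 5 = 1² + 2².
  37: 37 − 1² = 36 = 6² ⇒ 37 = 1² + 6².
  97: 97 − 1² = 96, 97 − 2² = 93, 97 − 3² = 88, 97 − 4² = 81 = 9² ⇒ 97 = 4² + 9².
  Combine using the Brahmagupta–Fibonacci identity (a² + b²)(c² + d²) = (ac − bd)² + (ad + bc)² = (ac + bd)² + (ad − bc)²:
  5 · 37 = 185: from (1² + 2²)(1² + 6²), take (1·1 − 2·6, 1·6 + 2·1) = (1 − 12, 6 + 2) = (-11, 8); dropping signs (only squares matter) gives (11, 8); check 11² + 8² = 121 + 64 = 185 ✓.
  185 · 97 = 17945: from (11² + 8²)(4² + 9²), take (11·4 − 8·9, 11·9 + 8·4) = (44 − 72, 99 + 32) = (-28, 131); dropping signs (only squares matter) gives (28, 131); check 28² + 131² = 784 + 17161 = 17945 ✓.
Step 4: Order so x ≤ y and verify: 28² + 131² = 784 + 17161 = 17945 = n. ✓

n = 17945 = 28² + 131² (one valid representation with x ≤ y).


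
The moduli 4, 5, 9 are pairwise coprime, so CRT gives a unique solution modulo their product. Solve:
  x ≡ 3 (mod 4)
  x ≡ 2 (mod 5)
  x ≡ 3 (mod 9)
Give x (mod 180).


Moduli 4, 5, 9 are pairwise coprime; by CRT there is a unique solution modulo M = 4 · 5 · 9 = 180.
Solve pairwise, accumulating the modulus:
  Start with x ≡ 3 (mod 4).
  Combine with x ≡ 2 (mod 5): since gcd(4, 5) = 1, we get a unique residue mod 20.
    Write x = 3 + 4·t and substitute into x ≡ 2 (mod 5): 4·t ≡ 2 − 3 = -1 (mod 5).
    Reduce coefficients mod 5: 4·t ≡ 4 (mod 5).
    The inverse of 4 mod 5 is 4 (since 4·4 = 16 = 3·5 + 1), so t ≡ 4·4 = 16 ≡ 1 (mod 5).
    Then x = 3 + 4·1 = 7, valid modulo lcm(4, 5) = 20: x ≡ 7 (mod 20).
  Combine with x ≡ 3 (mod 9): since gcd(20, 9) = 1, we get a unique residue mod 180.
    Write x = 7 + 20·t and substitute into x ≡ 3 (mod 9): 20·t ≡ 3 − 7 = -4 (mod 9).
    Reduce coefficients mod 9: 2·t ≡ 5 (mod 9).
    The inverse of 2 mod 9 is 5 (since 2·5 = 10 = 1·9 + 1), so t ≡ 5·5 = 25 ≡ 7 (mod 9).
    Then x = 7 + 20·7 = 147, valid modulo lcm(20, 9) = 180: x ≡ 147 (mod 180).
Verify: 147 mod 4 = 3 ✓, 147 mod 5 = 2 ✓, 147 mod 9 = 3 ✓.

x ≡ 147 (mod 180).


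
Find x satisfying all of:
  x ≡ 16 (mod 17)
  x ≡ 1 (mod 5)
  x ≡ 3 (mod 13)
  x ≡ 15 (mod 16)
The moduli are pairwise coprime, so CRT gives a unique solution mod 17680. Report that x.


Product of moduli M = 17 · 5 · 13 · 16 = 17680.
Merge one congruence at a time:
  Start: x ≡ 16 (mod 17).
  Combine with x ≡ 1 (mod 5); new modulus lcm = 85.
    Write x = 16 + 17·t and substitute into x ≡ 1 (mod 5): 17·t ≡ 1 − 16 = -15 (mod 5).
    Reduce coefficients mod 5: 2·t ≡ 0 (mod 5).
    The inverse of 2 mod 5 is 3 (since 2·3 = 6 = 1·5 + 1), so t ≡ 3·0 = 0 ≡ 0 (mod 5).
    Then x = 16 + 17·0 = 16, valid modulo lcm(17, 5) = 85: x ≡ 16 (mod 85).
  Combine with x ≡ 3 (mod 13); new modulus lcm = 1105.
    Write x = 16 + 85·t and substitute into x ≡ 3 (mod 13): 85·t ≡ 3 − 16 = -13 (mod 13).
    Reduce coefficients mod 13: 7·t ≡ 0 (mod 13).
    The inverse of 7 mod 13 is 2 (since 7·2 = 14 = 1·13 + 1), so t ≡ 2·0 = 0 ≡ 0 (mod 13).
    Then x = 16 + 85·0 = 16, valid modulo lcm(85, 13) = 1105: x ≡ 16 (mod 1105).
  Combine with x ≡ 15 (mod 16); new modulus lcm = 17680.
    Write x = 16 + 1105·t and substitute into x ≡ 15 (mod 16): 1105·t ≡ 15 − 16 = -1 (mod 16).
    Reduce coefficients mod 16: 1·t ≡ 15 (mod 16).
    So t ≡ 15 (mod 16).
    Then x = 16 + 1105·15 = 16591, valid modulo lcm(1105, 16) = 17680: x ≡ 16591 (mod 17680).
Verify against each original: 16591 mod 17 = 16, 16591 mod 5 = 1, 16591 mod 13 = 3, 16591 mod 16 = 15.

x ≡ 16591 (mod 17680).


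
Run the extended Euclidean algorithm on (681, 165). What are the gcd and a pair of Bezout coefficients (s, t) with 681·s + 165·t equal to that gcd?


Euclidean algorithm on (681, 165) — divide until remainder is 0:
  681 = 4 · 165 + 21
  165 = 7 · 21 + 18
  21 = 1 · 18 + 3
  18 = 6 · 3 + 0
gcd(681, 165) = 3.
Track Bezout coefficients alongside the remainders: start with r₀ = 681 = a·1 + b·0 (s = 1, t = 0) and r₁ = 165 = a·0 + b·1 (s = 0, t = 1); each new remainder r_{k+1} = r_{k-1} − q_k·r_k inherits s_{k+1} = s_{k-1} − q_k·s_k, t_{k+1} = t_{k-1} − q_k·t_k, so r_k = a·s_k + b·t_k at every step:
  q = 4: r = 21, s = 1 − 4·0 = 1, t = 0 − 4·1 = -4  (check: 681·1 + 165·(-4) = 21)
  q = 7: r = 18, s = 0 − 7·1 = -7, t = 1 − 7·(-4) = 29  (check: 681·(-7) + 165·29 = 18)
  q = 1: r = 3, s = 1 − 1·(-7) = 8, t = -4 − 1·29 = -33  (check: 681·8 + 165·(-33) = 3)
The row with r = 3 (the gcd) gives the Bezout coefficients s = 8, t = -33.
Result: 681 · (8) + 165 · (-33) = 3.

gcd(681, 165) = 3; s = 8, t = -33 (check: 681·8 + 165·(-33) = 3).
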